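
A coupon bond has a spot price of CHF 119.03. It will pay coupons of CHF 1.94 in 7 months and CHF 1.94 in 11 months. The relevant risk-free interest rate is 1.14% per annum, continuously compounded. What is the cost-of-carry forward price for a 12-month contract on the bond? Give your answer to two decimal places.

PV(coupons) I = 1.94·e^(−0.0114·7/12) + 1.94·e^(−0.0114·11/12)
I = 1.9271 + 1.9198 = 3.8469
F = (S − I)·e^(rT) = (119.03 − 3.8469) · e^(0.0114·12/12)
= 115.1831 · e^0.011400 = 115.1831 × 1.011465 = CHF 116.50

CHF 116.50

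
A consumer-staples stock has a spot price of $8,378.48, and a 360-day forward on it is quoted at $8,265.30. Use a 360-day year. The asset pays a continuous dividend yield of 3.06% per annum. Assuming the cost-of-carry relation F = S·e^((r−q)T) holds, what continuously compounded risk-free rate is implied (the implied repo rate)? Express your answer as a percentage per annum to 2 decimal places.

From F = S·e^((r−q)T): (r − q) = ln(F/S)/T
ln(8265.30/8378.48) = ln(0.986492) = -0.013600
(r − q) = -0.013600 / (360/360) = -0.013600
r = ln(F/S)/T + q = -0.013600 + 0.0306 = 0.017000
r = 1.70%

1.70%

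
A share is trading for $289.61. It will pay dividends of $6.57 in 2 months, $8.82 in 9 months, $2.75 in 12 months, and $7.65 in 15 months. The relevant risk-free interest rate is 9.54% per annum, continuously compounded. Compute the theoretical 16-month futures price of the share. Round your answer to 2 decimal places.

PV(dividends) I = 6.57·e^(−0.0954·2/12) + 8.82·e^(−0.0954·9/12) + 2.75·e^(−0.0954·12/12) + 7.65·e^(−0.0954·15/12)
I = 6.4664 + 8.2110 + 2.4998 + 6.7900 = 23.9672
F = (S − I)·e^(rT) = (289.61 − 23.9672) · e^(0.0954·16/12)
= 265.6428 · e^0.127200 = 265.6428 × 1.135644 = $301.68

$301.68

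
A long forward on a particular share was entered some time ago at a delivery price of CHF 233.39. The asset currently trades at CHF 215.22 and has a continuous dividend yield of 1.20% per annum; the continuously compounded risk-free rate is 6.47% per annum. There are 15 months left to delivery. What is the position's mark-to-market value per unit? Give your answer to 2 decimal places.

-CHF 3.24

Current fair forward for the remaining 15 months: F = S·e^((r − q)·T), (r − q) = 0.0647 − 0.0120 = 0.0527
F = 215.22 · e^(0.0527 × 15/12) = 215.22 × 1.068093 = 229.8750
Value of long forward = (F − K)·e^(−rT) = (229.8750 − 233.39) · e^(−0.0647·15/12)
= -3.5150 × 0.922309 = -3.24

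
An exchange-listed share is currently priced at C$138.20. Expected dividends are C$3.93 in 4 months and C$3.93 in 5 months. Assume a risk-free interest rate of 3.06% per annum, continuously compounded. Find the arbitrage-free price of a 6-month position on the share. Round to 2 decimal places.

PV(dividends) I = 3.93·e^(−0.0306·4/12) + 3.93·e^(−0.0306·5/12)
I = 3.8901 + 3.8802 = 7.7703
F = (S − I)·e^(rT) = (138.20 − 7.7703) · e^(0.0306·6/12)
= 130.4297 · e^0.015300 = 130.4297 × 1.015418 = C$132.44

C$132.44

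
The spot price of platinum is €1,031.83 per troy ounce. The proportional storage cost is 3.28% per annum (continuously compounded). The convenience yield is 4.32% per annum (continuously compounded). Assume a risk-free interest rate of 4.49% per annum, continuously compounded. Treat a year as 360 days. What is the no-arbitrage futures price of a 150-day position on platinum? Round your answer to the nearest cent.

€1,046.77 per troy ounce

Net carry = r + u − y = 0.0449 + 0.0328 − 0.0432 = 0.0345
F = S·e^((r+u−y)T) = 1031.83 · e^(0.0345 × 150/360) = 1031.83 · e^0.01437500
= 1031.83 × 1.01447882 = €1,046.77 per troy ounce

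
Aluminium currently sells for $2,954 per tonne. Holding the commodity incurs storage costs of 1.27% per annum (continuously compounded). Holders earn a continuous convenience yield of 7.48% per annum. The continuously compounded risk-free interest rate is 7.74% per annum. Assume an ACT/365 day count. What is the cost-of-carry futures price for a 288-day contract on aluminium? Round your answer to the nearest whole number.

Net carry = r + u − y = 0.0774 + 0.0127 − 0.0748 = 0.0153
F = S·e^((r+u−y)T) = 2954 · e^(0.0153 × 288/365) = 2954 · e^0.012072
= 2954 × 1.012145 = $2,990 per tonne

$2,990 per tonne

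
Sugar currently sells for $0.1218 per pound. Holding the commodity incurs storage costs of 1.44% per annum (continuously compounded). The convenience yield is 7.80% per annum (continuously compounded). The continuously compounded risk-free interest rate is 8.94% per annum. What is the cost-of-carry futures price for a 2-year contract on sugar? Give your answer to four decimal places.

$0.1282 per pound

Net carry = r + u − y = 0.0894 + 0.0144 − 0.0780 = 0.0258
F = S·e^((r+u−y)T) = 0.1218 · e^(0.0258 × 2) = 0.1218 · e^0.051600
= 0.1218 × 1.052954 = $0.1282 per pound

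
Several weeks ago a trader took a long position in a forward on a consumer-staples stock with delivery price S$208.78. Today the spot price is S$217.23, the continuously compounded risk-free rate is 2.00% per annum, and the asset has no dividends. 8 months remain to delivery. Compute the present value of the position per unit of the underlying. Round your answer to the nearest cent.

S$11.22

Current fair forward for the remaining 8 months: F = S·e^(r·T), r = 0.0200
F = 217.23 · e^(0.0200 × 8/12) = 217.23 × 1.013423 = 220.1459
Value of long forward = (F − K)·e^(−rT) = (220.1459 − 208.78) · e^(−0.0200·8/12)
= 11.3659 × 0.986755 = 11.22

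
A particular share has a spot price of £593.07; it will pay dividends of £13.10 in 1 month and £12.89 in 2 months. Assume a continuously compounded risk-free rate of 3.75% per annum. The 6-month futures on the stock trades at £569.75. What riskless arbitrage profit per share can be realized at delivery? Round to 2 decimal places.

£8.19 per share

PV(dividends) I = 13.10·e^(−0.0375·1/12) + 12.89·e^(−0.0375·2/12) = 25.8688
Fair futures F* = (S − I)·e^(rT) = (593.07 − 25.8688)·e^0.018750 = 567.2012 × 1.018927 = 577.9366
Market £569.75 < fair 577.9366: forward underpriced → reverse cash-and-carry (short the stock, invest proceeds at r, pay the dividends, go long the forward).
Profit at T = |F_mkt − F*| = |569.75 − 577.9366| = £8.19 per share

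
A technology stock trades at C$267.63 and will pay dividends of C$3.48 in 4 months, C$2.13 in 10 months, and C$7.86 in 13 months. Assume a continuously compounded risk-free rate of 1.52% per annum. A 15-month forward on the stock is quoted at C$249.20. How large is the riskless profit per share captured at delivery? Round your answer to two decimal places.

C$10.01 per share

PV(dividends) I = 3.48·e^(−0.0152·4/12) + 2.13·e^(−0.0152·10/12) + 7.86·e^(−0.0152·13/12) = 13.2972
Fair forward F* = (S − I)·e^(rT) = (267.63 − 13.2972)·e^0.019000 = 254.3328 × 1.019182 = 259.2114
Market C$249.20 < fair 259.2114: forward underpriced → reverse cash-and-carry (short the stock, invest proceeds at r, pay the dividends, go long the forward).
Profit at T = |F_mkt − F*| = |249.20 − 259.2114| = C$10.01 per share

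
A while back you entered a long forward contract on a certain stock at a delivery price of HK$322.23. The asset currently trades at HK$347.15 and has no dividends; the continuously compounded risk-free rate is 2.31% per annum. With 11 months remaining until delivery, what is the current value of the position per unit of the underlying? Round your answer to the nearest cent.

HK$31.67

Current fair forward for the remaining 11 months: F = S·e^(r·T), r = 0.0231
F = 347.15 · e^(0.0231 × 11/12) = 347.15 × 1.021401 = 354.5794
Value of long forward = (F − K)·e^(−rT) = (354.5794 − 322.23) · e^(−0.0231·11/12)
= 32.3494 × 0.979048 = 31.67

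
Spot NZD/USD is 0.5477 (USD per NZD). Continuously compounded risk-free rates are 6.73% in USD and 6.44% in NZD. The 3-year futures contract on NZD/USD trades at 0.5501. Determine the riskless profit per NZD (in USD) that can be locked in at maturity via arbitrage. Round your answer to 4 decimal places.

0.0024 per NZD (in USD)

Fair futures: F* = S·e^(carry·T), with carry = (r_USD − r_NZD) = 0.0673 − 0.0644 = 0.0029
F* = 0.5477 · e^(0.0029 × 3) = 0.5477 · e^0.008700 = 0.5477 × 1.008738 = 0.5525
Market 0.5501 < fair 0.5525: forward underpriced → reverse cash-and-carry (short spot, go long the forward).
At maturity, profit = |F_mkt − F*| = |0.5501 − 0.5525| = 0.0024 per NZD (in USD)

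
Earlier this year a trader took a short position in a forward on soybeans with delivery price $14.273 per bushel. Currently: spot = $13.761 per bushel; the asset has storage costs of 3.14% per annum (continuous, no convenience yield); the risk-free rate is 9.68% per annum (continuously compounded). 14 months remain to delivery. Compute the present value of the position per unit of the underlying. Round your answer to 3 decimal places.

-$1.526 per bushel

Current fair forward for the remaining 14 months: F = S·e^((r + u)·T), (r + u) = 0.0968 + 0.0314 = 0.1282
F = 13.761 · e^(0.1282 × 14/12) = 13.761 × 1.161331 = 15.9811
Value of long forward = (F − K)·e^(−rT) = (15.9811 − 14.273) · e^(−0.0968·14/12)
= 1.7081 × 0.893210 = 1.526
Short position value = −(long value) = -$1.526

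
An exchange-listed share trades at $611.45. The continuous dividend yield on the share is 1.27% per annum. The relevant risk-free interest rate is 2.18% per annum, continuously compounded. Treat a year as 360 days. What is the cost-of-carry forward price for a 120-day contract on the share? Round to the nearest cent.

F = S·e^((r − q)T) = 611.45 · e^((0.0218 − 0.0127) × 120/360)
= 611.45 · e^0.003033 = 611.45 × 1.003038
F = $613.31

$613.31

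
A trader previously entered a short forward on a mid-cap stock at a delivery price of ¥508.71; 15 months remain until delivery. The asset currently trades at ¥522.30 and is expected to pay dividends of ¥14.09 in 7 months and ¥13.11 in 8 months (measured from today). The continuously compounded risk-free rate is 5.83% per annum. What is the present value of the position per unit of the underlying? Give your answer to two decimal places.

-¥23.11

PV(remaining dividends) I = 14.09·e^(−0.0583·7/12) + 13.11·e^(−0.0583·8/12) = 26.2291
Current forward F = (S − I)·e^(rT) = (522.30 − 26.2291)·e^(0.0583·15/12) = 496.0709 × 1.075596 = 533.5719
Value (long) = (F − K)·e^(−rT) = (533.5719 − 508.71) × 0.929717 = 23.1145
Short position value = −(long value) = -¥23.11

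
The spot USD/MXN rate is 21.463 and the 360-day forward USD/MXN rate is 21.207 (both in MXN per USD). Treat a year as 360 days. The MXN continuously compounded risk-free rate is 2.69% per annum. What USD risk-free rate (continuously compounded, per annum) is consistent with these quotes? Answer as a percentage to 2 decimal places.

F = S·e^((r_MXN − r_USD)T) ⇒ r_USD = r_MXN − ln(F/S)/T
ln(21.207/21.463) = -0.011999; /(360/360) = -0.011999
r_USD = 0.0269 + 0.011999 = 0.038899
r_USD = 3.89%

3.89%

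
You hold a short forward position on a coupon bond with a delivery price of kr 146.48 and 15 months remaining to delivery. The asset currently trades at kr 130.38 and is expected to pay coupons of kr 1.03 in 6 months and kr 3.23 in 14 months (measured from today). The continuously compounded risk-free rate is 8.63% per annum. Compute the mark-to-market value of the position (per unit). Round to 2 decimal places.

PV(remaining coupons) I = 1.03·e^(−0.0863·6/12) + 3.23·e^(−0.0863·14/12) = 3.9071
Current forward F = (S − I)·e^(rT) = (130.38 − 3.9071)·e^(0.0863·15/12) = 126.4729 × 1.113908 = 140.8792
Value (long) = (F − K)·e^(−rT) = (140.8792 − 146.48) × 0.897740 = -5.0281
Short position value = −(long value) = kr 5.03

kr 5.03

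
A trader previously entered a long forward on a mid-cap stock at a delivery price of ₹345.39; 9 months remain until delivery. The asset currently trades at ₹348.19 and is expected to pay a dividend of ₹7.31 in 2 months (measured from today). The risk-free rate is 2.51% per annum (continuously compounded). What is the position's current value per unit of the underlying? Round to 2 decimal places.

PV(remaining dividends) I = 7.31·e^(−0.0251·2/12) = 7.2795
Current forward F = (S − I)·e^(rT) = (348.19 − 7.2795)·e^(0.0251·9/12) = 340.9105 × 1.019003 = 347.3888
Value (long) = (F − K)·e^(−rT) = (347.3888 − 345.39) × 0.981351 = 1.9615
Value = ₹1.96

₹1.96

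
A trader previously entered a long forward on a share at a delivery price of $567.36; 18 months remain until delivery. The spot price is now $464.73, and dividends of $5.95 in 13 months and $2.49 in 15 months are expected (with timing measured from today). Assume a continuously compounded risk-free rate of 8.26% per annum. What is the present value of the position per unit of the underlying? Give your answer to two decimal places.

PV(remaining dividends) I = 5.95·e^(−0.0826·13/12) + 2.49·e^(−0.0826·15/12) = 7.6864
Current forward F = (S − I)·e^(rT) = (464.73 − 7.6864)·e^(0.0826·18/12) = 457.0436 × 1.131903 = 517.3290
Value (long) = (F − K)·e^(−rT) = (517.3290 − 567.36) × 0.883468 = -44.2008
Value = -$44.20

-$44.20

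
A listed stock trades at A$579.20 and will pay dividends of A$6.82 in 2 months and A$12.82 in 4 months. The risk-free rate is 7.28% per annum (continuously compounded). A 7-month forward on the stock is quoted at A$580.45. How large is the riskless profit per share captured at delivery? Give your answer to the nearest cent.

PV(dividends) I = 6.82·e^(−0.0728·2/12) + 12.82·e^(−0.0728·4/12) = 19.2504
Fair forward F* = (S − I)·e^(rT) = (579.20 − 19.2504)·e^0.042467 = 559.9496 × 1.043382 = 584.2413
Market A$580.45 < fair 584.2413: forward underpriced → reverse cash-and-carry (short the stock, invest proceeds at r, pay the dividends, go long the forward).
Profit at T = |F_mkt − F*| = |580.45 − 584.2413| = A$3.79 per share

A$3.79 per share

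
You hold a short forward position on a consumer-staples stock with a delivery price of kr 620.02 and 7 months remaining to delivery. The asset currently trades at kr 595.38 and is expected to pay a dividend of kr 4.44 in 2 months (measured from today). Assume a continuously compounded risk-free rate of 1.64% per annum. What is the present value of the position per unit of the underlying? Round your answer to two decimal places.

kr 23.16

PV(remaining dividends) I = 4.44·e^(−0.0164·2/12) = 4.4279
Current forward F = (S − I)·e^(rT) = (595.38 − 4.4279)·e^(0.0164·7/12) = 590.9521 × 1.009613 = 596.6329
Value (long) = (F − K)·e^(−rT) = (596.6329 − 620.02) × 0.990479 = -23.1644
Short position value = −(long value) = kr 23.16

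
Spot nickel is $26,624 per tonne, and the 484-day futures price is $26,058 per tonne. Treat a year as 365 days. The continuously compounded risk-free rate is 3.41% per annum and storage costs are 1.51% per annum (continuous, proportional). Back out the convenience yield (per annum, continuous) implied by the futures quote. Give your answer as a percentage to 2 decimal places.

6.54%

F = S·e^((r+u−y)T) ⇒ (r+u−y) = ln(F/S)/T
ln(26058/26624) = -0.021488; /T ⇒ -0.016205
y = r + u − ln(F/S)/T = 0.0341 + 0.0151 + 0.016205 = 0.065405
y = 6.54%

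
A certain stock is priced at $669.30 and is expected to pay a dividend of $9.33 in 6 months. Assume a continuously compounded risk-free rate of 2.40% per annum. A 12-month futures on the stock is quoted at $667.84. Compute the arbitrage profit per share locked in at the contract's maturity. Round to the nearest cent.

$8.27 per share

PV(dividends) I = 9.33·e^(−0.0240·6/12) = 9.2187
Fair futures F* = (S − I)·e^(rT) = (669.30 − 9.2187)·e^0.024000 = 660.0813 × 1.024290 = 676.1147
Market $667.84 < fair 676.1147: forward underpriced → reverse cash-and-carry (short the stock, invest proceeds at r, pay the dividends, go long the forward).
Profit at T = |F_mkt − F*| = |667.84 − 676.1147| = $8.27 per share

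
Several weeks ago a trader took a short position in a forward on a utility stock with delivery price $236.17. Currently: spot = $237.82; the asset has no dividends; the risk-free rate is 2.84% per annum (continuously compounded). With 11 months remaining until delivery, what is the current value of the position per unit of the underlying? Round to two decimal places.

-$7.72

Current fair forward for the remaining 11 months: F = S·e^(r·T), r = 0.0284
F = 237.82 · e^(0.0284 × 11/12) = 237.82 × 1.026375 = 244.0925
Value of long forward = (F − K)·e^(−rT) = (244.0925 − 236.17) · e^(−0.0284·11/12)
= 7.9225 × 0.974303 = 7.72
Short position value = −(long value) = -$7.72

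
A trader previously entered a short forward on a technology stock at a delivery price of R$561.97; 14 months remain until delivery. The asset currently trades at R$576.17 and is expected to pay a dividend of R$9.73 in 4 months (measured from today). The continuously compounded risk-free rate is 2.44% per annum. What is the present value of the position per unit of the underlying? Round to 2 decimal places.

-R$20.32

PV(remaining dividends) I = 9.73·e^(−0.0244·4/12) = 9.6512
Current forward F = (S − I)·e^(rT) = (576.17 − 9.6512)·e^(0.0244·14/12) = 566.5188 × 1.028876 = 582.8776
Value (long) = (F − K)·e^(−rT) = (582.8776 − 561.97) × 0.971935 = 20.3208
Short position value = −(long value) = -R$20.32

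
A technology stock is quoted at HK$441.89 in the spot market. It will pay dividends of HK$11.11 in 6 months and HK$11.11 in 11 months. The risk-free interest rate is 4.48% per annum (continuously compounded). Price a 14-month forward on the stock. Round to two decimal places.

HK$442.92

PV(dividends) I = 11.11·e^(−0.0448·6/12) + 11.11·e^(−0.0448·11/12)
I = 10.8639 + 10.6630 = 21.5269
F = (S − I)·e^(rT) = (441.89 − 21.5269) · e^(0.0448·14/12)
= 420.3631 · e^0.052267 = 420.3631 × 1.053657 = HK$442.92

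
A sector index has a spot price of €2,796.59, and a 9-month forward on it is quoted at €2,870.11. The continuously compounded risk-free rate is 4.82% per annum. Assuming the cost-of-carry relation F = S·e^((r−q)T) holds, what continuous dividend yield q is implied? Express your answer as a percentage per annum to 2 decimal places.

From F = S·e^((r−q)T): (r − q) = ln(F/S)/T
ln(2870.11/2796.59) = ln(1.026289) = 0.025949
(r − q) = 0.025949 / (9/12) = 0.034599
q = r − ln(F/S)/T = 0.0482 − 0.034599 = 0.013601
q = 1.36%

1.36%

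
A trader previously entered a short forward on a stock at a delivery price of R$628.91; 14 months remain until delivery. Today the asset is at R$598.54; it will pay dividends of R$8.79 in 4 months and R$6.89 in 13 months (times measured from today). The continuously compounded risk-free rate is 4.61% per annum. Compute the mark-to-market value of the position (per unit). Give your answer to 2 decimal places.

PV(remaining dividends) I = 8.79·e^(−0.0461·4/12) + 6.89·e^(−0.0461·13/12) = 15.2103
Current forward F = (S − I)·e^(rT) = (598.54 − 15.2103)·e^(0.0461·14/12) = 583.3297 × 1.055256 = 615.5622
Value (long) = (F − K)·e^(−rT) = (615.5622 − 628.91) × 0.947637 = -12.6489
Short position value = −(long value) = R$12.65

R$12.65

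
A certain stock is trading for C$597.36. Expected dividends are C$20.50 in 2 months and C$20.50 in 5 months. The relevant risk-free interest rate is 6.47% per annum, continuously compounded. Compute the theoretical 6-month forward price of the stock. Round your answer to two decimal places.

C$575.44

PV(dividends) I = 20.50·e^(−0.0647·2/12) + 20.50·e^(−0.0647·5/12)
I = 20.2801 + 19.9547 = 40.2348
F = (S − I)·e^(rT) = (597.36 − 40.2348) · e^(0.0647·6/12)
= 557.1252 · e^0.032350 = 557.1252 × 1.032879 = C$575.44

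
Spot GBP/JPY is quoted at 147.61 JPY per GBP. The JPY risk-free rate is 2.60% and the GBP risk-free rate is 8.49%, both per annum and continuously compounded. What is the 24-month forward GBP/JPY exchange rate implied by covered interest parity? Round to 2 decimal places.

131.21

F = S·e^((r_JPY − r_GBP)T) = 147.61 · e^((0.0260 − 0.0849) × 24/12)
= 147.61 · e^-0.117800 = 147.61 × 0.888874
F = 131.21 JPY per GBP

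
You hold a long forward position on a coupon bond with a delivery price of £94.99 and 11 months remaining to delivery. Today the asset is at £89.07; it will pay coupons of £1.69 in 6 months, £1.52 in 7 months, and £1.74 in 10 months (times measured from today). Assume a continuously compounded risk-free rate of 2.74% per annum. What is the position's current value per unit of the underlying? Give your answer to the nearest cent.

PV(remaining coupons) I = 1.69·e^(−0.0274·6/12) + 1.52·e^(−0.0274·7/12) + 1.74·e^(−0.0274·10/12) = 4.8636
Current forward F = (S − I)·e^(rT) = (89.07 − 4.8636)·e^(0.0274·11/12) = 84.2064 × 1.025435 = 86.3482
Value (long) = (F − K)·e^(−rT) = (86.3482 − 94.99) × 0.975196 = -8.4274
Value = -£8.43

-£8.43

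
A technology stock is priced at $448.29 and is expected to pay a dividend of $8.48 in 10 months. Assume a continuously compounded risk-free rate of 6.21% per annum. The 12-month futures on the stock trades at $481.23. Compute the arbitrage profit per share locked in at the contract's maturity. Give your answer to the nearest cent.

PV(dividends) I = 8.48·e^(−0.0621·10/12) = 8.0523
Fair futures F* = (S − I)·e^(rT) = (448.29 − 8.0523)·e^0.062100 = 440.2377 × 1.064069 = 468.4433
Market $481.23 > fair 468.4433: forward overpriced → cash-and-carry (borrow at r, buy the stock and collect the dividends, short the forward).
Profit at T = |F_mkt − F*| = |481.23 − 468.4433| = $12.79 per share

$12.79 per share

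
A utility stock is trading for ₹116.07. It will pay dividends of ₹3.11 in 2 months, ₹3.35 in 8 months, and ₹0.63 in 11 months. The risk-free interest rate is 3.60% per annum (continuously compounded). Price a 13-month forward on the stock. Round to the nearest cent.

PV(dividends) I = 3.11·e^(−0.0360·2/12) + 3.35·e^(−0.0360·8/12) + 0.63·e^(−0.0360·11/12)
I = 3.0914 + 3.2706 + 0.6095 = 6.9715
F = (S − I)·e^(rT) = (116.07 − 6.9715) · e^(0.0360·13/12)
= 109.0985 · e^0.039000 = 109.0985 × 1.039770 = ₹113.44

₹113.44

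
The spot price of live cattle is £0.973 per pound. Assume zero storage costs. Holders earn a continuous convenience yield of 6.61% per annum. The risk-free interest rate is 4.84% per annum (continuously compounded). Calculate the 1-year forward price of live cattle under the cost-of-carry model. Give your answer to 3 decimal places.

£0.956 per pound

Net carry = r + u − y = 0.0484 + 0.0000 − 0.0661 = -0.0177
F = S·e^((r+u−y)T) = 0.973 · e^(-0.0177 × 1) = 0.973 · e^-0.017700
= 0.973 × 0.982456 = £0.956 per pound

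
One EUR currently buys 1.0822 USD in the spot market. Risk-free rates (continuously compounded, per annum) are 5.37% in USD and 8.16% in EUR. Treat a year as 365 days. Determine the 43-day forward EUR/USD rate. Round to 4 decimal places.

1.0786

F = S·e^((r_USD − r_EUR)T) = 1.0822 · e^((0.0537 − 0.0816) × 43/365)
= 1.0822 · e^-0.003287 = 1.0822 × 0.996718
F = 1.0786 USD per EUR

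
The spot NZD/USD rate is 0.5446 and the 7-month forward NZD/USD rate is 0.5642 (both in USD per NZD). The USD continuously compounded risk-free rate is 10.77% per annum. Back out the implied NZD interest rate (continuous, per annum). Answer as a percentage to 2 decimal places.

4.71%

F = S·e^((r_USD − r_NZD)T) ⇒ r_NZD = r_USD − ln(F/S)/T
ln(0.5642/0.5446) = 0.035357; /(7/12) = 0.060612
r_NZD = 0.1077 − 0.060612 = 0.047088
r_NZD = 4.71%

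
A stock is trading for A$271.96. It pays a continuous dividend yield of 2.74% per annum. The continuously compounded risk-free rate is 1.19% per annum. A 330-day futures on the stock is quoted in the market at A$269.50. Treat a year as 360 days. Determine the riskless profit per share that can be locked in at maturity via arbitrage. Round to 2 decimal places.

Fair futures: F* = S·e^(carry·T), with carry = (r − q) = 0.0119 − 0.0274 = -0.0155
F* = 271.96 · e^(-0.0155 × 330/360) = 271.96 · e^-0.014208 = 271.96 × 0.985892 = A$268.1232
Market A$269.50 > fair A$268.1232: forward overpriced → cash-and-carry (buy spot, short the forward).
At maturity, profit = |F_mkt − F*| = |269.50 − 268.1232| = A$1.38 per share

A$1.38 per share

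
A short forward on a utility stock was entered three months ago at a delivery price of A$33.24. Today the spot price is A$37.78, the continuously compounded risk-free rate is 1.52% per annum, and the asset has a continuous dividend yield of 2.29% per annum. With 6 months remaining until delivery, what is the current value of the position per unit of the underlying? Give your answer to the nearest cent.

Current fair forward for the remaining 6 months: F = S·e^((r − q)·T), (r − q) = 0.0152 − 0.0229 = -0.0077
F = 37.78 · e^(-0.0077 × 6/12) = 37.78 × 0.996157 = 37.6348
Value of long forward = (F − K)·e^(−rT) = (37.6348 − 33.24) · e^(−0.0152·6/12)
= 4.3948 × 0.992429 = 4.36
Short position value = −(long value) = -A$4.36

-A$4.36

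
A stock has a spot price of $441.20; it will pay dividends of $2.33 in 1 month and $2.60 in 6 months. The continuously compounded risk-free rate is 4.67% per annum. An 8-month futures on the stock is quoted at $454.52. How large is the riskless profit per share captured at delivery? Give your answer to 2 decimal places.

PV(dividends) I = 2.33·e^(−0.0467·1/12) + 2.60·e^(−0.0467·6/12) = 4.8609
Fair futures F* = (S − I)·e^(rT) = (441.20 − 4.8609)·e^0.031133 = 436.3391 × 1.031623 = 450.1375
Market $454.52 > fair 450.1375: forward overpriced → cash-and-carry (borrow at r, buy the stock and collect the dividends, short the forward).
Profit at T = |F_mkt − F*| = |454.52 − 450.1375| = $4.38 per share

$4.38 per share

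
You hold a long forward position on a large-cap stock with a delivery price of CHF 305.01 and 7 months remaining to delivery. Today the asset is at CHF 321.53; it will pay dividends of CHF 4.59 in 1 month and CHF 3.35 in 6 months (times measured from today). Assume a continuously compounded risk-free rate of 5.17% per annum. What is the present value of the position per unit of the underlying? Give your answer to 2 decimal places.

PV(remaining dividends) I = 4.59·e^(−0.0517·1/12) + 3.35·e^(−0.0517·6/12) = 7.8348
Current forward F = (S − I)·e^(rT) = (321.53 − 7.8348)·e^(0.0517·7/12) = 313.6952 × 1.030618 = 323.2999
Value (long) = (F − K)·e^(−rT) = (323.2999 − 305.01) × 0.970292 = 17.7465
Value = CHF 17.75

CHF 17.75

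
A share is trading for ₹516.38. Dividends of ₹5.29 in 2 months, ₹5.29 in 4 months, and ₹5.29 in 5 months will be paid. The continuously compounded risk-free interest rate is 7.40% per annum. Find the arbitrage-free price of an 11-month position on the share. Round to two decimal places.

₹536.02

PV(dividends) I = 5.29·e^(−0.0740·2/12) + 5.29·e^(−0.0740·4/12) + 5.29·e^(−0.0740·5/12)
I = 5.2252 + 5.1611 + 5.1294 = 15.5157
F = (S − I)·e^(rT) = (516.38 − 15.5157) · e^(0.0740·11/12)
= 500.8643 · e^0.067833 = 500.8643 × 1.070187 = ₹536.02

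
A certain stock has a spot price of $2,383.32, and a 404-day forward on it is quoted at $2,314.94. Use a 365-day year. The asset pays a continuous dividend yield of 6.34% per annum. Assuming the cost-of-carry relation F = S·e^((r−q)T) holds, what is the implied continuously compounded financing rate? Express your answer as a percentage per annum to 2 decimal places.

3.71%

From F = S·e^((r−q)T): (r − q) = ln(F/S)/T
ln(2314.94/2383.32) = ln(0.971309) = -0.029111
(r − q) = -0.029111 / (404/365) = -0.026301
r = ln(F/S)/T + q = -0.026301 + 0.0634 = 0.037099
r = 3.71%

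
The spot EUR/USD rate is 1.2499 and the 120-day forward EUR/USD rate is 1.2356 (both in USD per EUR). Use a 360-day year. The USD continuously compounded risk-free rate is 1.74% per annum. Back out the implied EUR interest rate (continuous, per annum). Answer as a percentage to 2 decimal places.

F = S·e^((r_USD − r_EUR)T) ⇒ r_EUR = r_USD − ln(F/S)/T
ln(1.2356/1.2499) = -0.011507; /(120/360) = -0.034521
r_EUR = 0.0174 + 0.034521 = 0.051921
r_EUR = 5.19%

5.19%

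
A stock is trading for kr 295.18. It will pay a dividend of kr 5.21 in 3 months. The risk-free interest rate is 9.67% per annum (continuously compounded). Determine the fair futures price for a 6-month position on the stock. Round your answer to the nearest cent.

PV(dividends) I = 5.21·e^(−0.0967·3/12)
I = 5.0856
F = (S − I)·e^(rT) = (295.18 − 5.0856) · e^(0.0967·6/12)
= 290.0944 · e^0.048350 = 290.0944 × 1.049538 = kr 304.47

kr 304.47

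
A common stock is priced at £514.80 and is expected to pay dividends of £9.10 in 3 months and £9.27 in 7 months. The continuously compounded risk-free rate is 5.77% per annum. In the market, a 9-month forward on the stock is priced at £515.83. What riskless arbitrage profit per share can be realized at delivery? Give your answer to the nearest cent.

£3.01 per share

PV(dividends) I = 9.10·e^(−0.0577·3/12) + 9.27·e^(−0.0577·7/12) = 17.9329
Fair forward F* = (S − I)·e^(rT) = (514.80 − 17.9329)·e^0.043275 = 496.8671 × 1.044225 = 518.8410
Market £515.83 < fair 518.8410: forward underpriced → reverse cash-and-carry (short the stock, invest proceeds at r, pay the dividends, go long the forward).
Profit at T = |F_mkt − F*| = |515.83 − 518.8410| = £3.01 per share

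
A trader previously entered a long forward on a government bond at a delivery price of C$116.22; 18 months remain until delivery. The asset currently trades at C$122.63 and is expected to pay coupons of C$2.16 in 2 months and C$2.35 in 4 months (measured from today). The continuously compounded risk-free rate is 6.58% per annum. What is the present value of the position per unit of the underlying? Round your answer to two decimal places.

C$12.90

PV(remaining coupons) I = 2.16·e^(−0.0658·2/12) + 2.35·e^(−0.0658·4/12) = 4.4355
Current forward F = (S − I)·e^(rT) = (122.63 − 4.4355)·e^(0.0658·18/12) = 118.1945 × 1.103735 = 130.4554
Value (long) = (F − K)·e^(−rT) = (130.4554 − 116.22) × 0.906014 = 12.8975
Value = C$12.90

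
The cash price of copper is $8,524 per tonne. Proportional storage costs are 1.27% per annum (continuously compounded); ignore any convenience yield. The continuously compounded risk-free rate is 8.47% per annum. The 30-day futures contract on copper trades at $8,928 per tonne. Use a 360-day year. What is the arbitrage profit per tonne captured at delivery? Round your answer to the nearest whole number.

$335 per tonne

Fair futures: F* = S·e^(carry·T), with carry = (r + u) = 0.0847 + 0.0127 = 0.0974
F* = 8524 · e^(0.0974 × 30/360) = 8524 · e^0.008117 = 8524 × 1.008150 = $8593.4706
Market $8928 > fair $8593.4706: forward overpriced → cash-and-carry (buy spot, short the forward).
At maturity, profit = |F_mkt − F*| = |8928 − 8593.4706| = $335 per tonne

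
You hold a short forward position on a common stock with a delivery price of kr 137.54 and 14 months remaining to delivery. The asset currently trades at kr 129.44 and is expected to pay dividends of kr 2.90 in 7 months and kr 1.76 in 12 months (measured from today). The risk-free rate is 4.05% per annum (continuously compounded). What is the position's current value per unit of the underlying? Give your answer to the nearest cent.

kr 6.27

PV(remaining dividends) I = 2.90·e^(−0.0405·7/12) + 1.76·e^(−0.0405·12/12) = 4.5224
Current forward F = (S − I)·e^(rT) = (129.44 − 4.5224)·e^(0.0405·14/12) = 124.9176 × 1.048384 = 130.9616
Value (long) = (F − K)·e^(−rT) = (130.9616 − 137.54) × 0.953849 = -6.2748
Short position value = −(long value) = kr 6.27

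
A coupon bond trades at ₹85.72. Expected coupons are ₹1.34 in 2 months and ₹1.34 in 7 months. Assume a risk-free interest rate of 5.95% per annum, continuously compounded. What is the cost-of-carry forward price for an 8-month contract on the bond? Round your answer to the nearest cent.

₹86.46

PV(coupons) I = 1.34·e^(−0.0595·2/12) + 1.34·e^(−0.0595·7/12)
I = 1.3268 + 1.2943 = 2.6211
F = (S − I)·e^(rT) = (85.72 − 2.6211) · e^(0.0595·8/12)
= 83.0989 · e^0.039667 = 83.0989 × 1.040464 = ₹86.46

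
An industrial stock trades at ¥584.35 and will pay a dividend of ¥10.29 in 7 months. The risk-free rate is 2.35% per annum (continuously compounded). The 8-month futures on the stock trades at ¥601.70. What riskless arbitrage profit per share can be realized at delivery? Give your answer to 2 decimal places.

¥18.43 per share

PV(dividends) I = 10.29·e^(−0.0235·7/12) = 10.1499
Fair futures F* = (S − I)·e^(rT) = (584.35 − 10.1499)·e^0.015667 = 574.2001 × 1.015790 = 583.2667
Market ¥601.70 > fair 583.2667: forward overpriced → cash-and-carry (borrow at r, buy the stock and collect the dividends, short the forward).
Profit at T = |F_mkt − F*| = |601.70 − 583.2667| = ¥18.43 per share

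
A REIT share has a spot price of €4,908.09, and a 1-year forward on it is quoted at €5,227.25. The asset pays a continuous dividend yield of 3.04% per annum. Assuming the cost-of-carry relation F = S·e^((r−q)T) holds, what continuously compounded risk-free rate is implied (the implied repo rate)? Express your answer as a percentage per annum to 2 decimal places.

From F = S·e^((r−q)T): (r − q) = ln(F/S)/T
ln(5227.25/4908.09) = ln(1.065027) = 0.063000
(r − q) = 0.063000 / (1) = 0.063000
r = ln(F/S)/T + q = 0.063000 + 0.0304 = 0.093400
r = 9.34%

9.34%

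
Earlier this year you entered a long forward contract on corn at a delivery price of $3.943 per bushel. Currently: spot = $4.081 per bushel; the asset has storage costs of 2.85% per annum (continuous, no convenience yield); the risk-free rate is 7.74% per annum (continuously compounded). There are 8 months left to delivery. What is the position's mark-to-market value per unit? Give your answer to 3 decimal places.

$0.415 per bushel

Current fair forward for the remaining 8 months: F = S·e^((r + u)·T), (r + u) = 0.0774 + 0.0285 = 0.1059
F = 4.081 · e^(0.1059 × 8/12) = 4.081 × 1.073152 = 4.3795
Value of long forward = (F − K)·e^(−rT) = (4.3795 − 3.943) · e^(−0.0774·8/12)
= 0.4365 × 0.949709 = 0.415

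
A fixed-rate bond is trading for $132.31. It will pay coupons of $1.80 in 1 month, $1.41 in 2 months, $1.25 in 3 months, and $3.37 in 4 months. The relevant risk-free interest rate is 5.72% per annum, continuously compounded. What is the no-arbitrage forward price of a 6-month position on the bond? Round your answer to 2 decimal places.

PV(coupons) I = 1.80·e^(−0.0572·1/12) + 1.41·e^(−0.0572·2/12) + 1.25·e^(−0.0572·3/12) + 3.37·e^(−0.0572·4/12)
I = 1.7914 + 1.3966 + 1.2323 + 3.3064 = 7.7267
F = (S − I)·e^(rT) = (132.31 − 7.7267) · e^(0.0572·6/12)
= 124.5833 · e^0.028600 = 124.5833 × 1.029013 = $128.20

$128.20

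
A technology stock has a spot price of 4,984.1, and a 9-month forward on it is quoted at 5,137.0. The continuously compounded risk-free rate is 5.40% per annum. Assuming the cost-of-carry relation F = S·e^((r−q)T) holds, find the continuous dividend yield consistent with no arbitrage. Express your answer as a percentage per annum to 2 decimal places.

1.37%

From F = S·e^((r−q)T): (r − q) = ln(F/S)/T
ln(5137.0/4984.1) = ln(1.030678) = 0.030217
(r − q) = 0.030217 / (9/12) = 0.040289
q = r − ln(F/S)/T = 0.0540 − 0.040289 = 0.013711
q = 1.37%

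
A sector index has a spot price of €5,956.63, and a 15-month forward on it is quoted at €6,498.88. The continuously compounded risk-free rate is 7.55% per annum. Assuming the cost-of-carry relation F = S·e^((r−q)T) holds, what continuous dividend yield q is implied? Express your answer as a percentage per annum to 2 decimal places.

0.58%

From F = S·e^((r−q)T): (r − q) = ln(F/S)/T
ln(6498.88/5956.63) = ln(1.091033) = 0.087125
(r − q) = 0.087125 / (15/12) = 0.069700
q = r − ln(F/S)/T = 0.0755 − 0.069700 = 0.005800
q = 0.58%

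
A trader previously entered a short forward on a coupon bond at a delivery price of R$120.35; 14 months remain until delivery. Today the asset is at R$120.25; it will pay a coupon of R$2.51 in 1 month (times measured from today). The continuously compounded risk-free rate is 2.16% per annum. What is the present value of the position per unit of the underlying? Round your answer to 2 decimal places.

PV(remaining coupons) I = 2.51·e^(−0.0216·1/12) = 2.5055
Current forward F = (S − I)·e^(rT) = (120.25 − 2.5055)·e^(0.0216·14/12) = 117.7445 × 1.025520 = 120.7493
Value (long) = (F − K)·e^(−rT) = (120.7493 − 120.35) × 0.975115 = 0.3894
Short position value = −(long value) = -R$0.39

-R$0.39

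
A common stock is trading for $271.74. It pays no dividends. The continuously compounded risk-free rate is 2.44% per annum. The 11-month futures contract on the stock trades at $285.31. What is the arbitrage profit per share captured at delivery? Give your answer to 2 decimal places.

Fair futures: F* = S·e^(carry·T), with carry = r = 0.0244
F* = 271.74 · e^(0.0244 × 11/12) = 271.74 · e^0.022367 = 271.74 × 1.022619 = $277.8865
Market $285.31 > fair $277.8865: forward overpriced → cash-and-carry (buy spot, short the forward).
At maturity, profit = |F_mkt − F*| = |285.31 − 277.8865| = $7.42 per share

$7.42 per share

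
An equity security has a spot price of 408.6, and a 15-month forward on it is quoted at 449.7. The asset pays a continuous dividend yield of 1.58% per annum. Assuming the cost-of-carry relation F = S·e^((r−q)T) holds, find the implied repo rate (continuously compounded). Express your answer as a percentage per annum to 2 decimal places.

From F = S·e^((r−q)T): (r − q) = ln(F/S)/T
ln(449.7/408.6) = ln(1.100587) = 0.095844
(r − q) = 0.095844 / (15/12) = 0.076675
r = ln(F/S)/T + q = 0.076675 + 0.0158 = 0.092475
r = 9.25%

9.25%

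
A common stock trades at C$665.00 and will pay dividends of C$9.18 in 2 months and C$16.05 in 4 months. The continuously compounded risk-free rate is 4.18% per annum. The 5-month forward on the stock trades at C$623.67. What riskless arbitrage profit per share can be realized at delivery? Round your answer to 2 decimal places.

PV(dividends) I = 9.18·e^(−0.0418·2/12) + 16.05·e^(−0.0418·4/12) = 24.9442
Fair forward F* = (S − I)·e^(rT) = (665.00 − 24.9442)·e^0.017417 = 640.0558 × 1.017570 = 651.3016
Market C$623.67 < fair 651.3016: forward underpriced → reverse cash-and-carry (short the stock, invest proceeds at r, pay the dividends, go long the forward).
Profit at T = |F_mkt − F*| = |623.67 − 651.3016| = C$27.63 per share

C$27.63 per share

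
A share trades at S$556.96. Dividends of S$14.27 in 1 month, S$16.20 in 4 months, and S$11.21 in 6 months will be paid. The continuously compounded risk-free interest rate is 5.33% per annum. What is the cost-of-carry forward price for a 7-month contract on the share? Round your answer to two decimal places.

PV(dividends) I = 14.27·e^(−0.0533·1/12) + 16.20·e^(−0.0533·4/12) + 11.21·e^(−0.0533·6/12)
I = 14.2068 + 15.9147 + 10.9152 = 41.0367
F = (S − I)·e^(rT) = (556.96 − 41.0367) · e^(0.0533·7/12)
= 515.9233 · e^0.031092 = 515.9233 × 1.031580 = S$532.22

S$532.22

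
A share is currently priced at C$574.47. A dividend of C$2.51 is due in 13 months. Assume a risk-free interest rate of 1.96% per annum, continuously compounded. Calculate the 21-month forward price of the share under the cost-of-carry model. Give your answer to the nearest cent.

C$591.97

PV(dividends) I = 2.51·e^(−0.0196·13/12)
I = 2.4573
F = (S − I)·e^(rT) = (574.47 − 2.4573) · e^(0.0196·21/12)
= 572.0127 · e^0.034300 = 572.0127 × 1.034895 = C$591.97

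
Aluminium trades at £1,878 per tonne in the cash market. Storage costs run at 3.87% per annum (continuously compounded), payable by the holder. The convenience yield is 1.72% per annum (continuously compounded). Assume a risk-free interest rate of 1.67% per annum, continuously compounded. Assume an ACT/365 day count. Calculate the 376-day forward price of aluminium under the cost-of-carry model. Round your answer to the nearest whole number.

Net carry = r + u − y = 0.0167 + 0.0387 − 0.0172 = 0.0382
F = S·e^((r+u−y)T) = 1878 · e^(0.0382 × 376/365) = 1878 · e^0.039351
= 1878 × 1.040136 = £1,953 per tonne

£1,953 per tonne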